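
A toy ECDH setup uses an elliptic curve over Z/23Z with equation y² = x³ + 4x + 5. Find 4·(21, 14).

(15, 6)

Write P = (21, 14).
Repeated addition: build up to 4P.
2P: tangent at (21, 14): λ = (3·21² + 4)/(2·14) ≡ 16/5. 5⁻¹ ≡ 14 (mod 23), so λ ≡ 16·14 ≡ 17.
  x = λ² - 21 - 21 = 289 - 42 ≡ 17; y = λ·(21 - 17) - 14 ≡ 8. → (17, 8)
3P: (17, 8) + (21, 14). λ = (14 - 8)/(21 - 17) ≡ 6/4 mod 23. 4⁻¹ ≡ 6 (mod 23) since 4·6 = 24 ≡ 1, so λ ≡ 13.
  x = λ² - 17 - 21 = 169 - 38 ≡ 16; y = λ·(17 - 16) - 8 ≡ 5. → (16, 5)
4P: (16, 5) + (21, 14). λ = (14 - 5)/(21 - 16) ≡ 9/5 mod 23. 5⁻¹ ≡ 14 (mod 23) since 5·14 = 70 ≡ 1, so λ ≡ 11.
  x = λ² - 16 - 21 = 121 - 37 ≡ 15; y = λ·(16 - 15) - 5 ≡ 6. → (15, 6)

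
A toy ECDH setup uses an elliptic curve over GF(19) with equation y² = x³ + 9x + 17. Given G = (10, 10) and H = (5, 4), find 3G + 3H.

(5, 15)

First 3G:
Repeated addition: build up to 3G.
2G: tangent at (10, 10): λ = (3·10² + 9)/(2·10) ≡ 5/1. 1⁻¹ ≡ 1 (mod 19) since 1·1 = 1 ≡ 1, so λ ≡ 5·1 ≡ 5.
  x = λ² - 10 - 10 = 25 - 20 ≡ 5; y = λ·(10 - 5) - 10 ≡ 15. → (5, 15)
3G: (5, 15) + (10, 10). λ = (10 - 15)/(10 - 5) ≡ 14/5 mod 19. 5⁻¹ ≡ 4 (mod 19), so λ ≡ 18.
  x = λ² - 5 - 10 = 324 - 15 ≡ 5; y = λ·(5 - 5) - 15 ≡ 4. → (5, 4)
3G = (5, 4).
Next 3H:
Repeated addition: build up to 3H.
2H: tangent at (5, 4): λ = (3·5² + 9)/(2·4) ≡ 8/8. 8⁻¹ ≡ 12 (mod 19) since 8·12 = 96 ≡ 1, so λ ≡ 8·12 ≡ 1.
  x = λ² - 5 - 5 = 1 - 10 ≡ 10; y = λ·(5 - 10) - 4 ≡ 10. → (10, 10)
3H: (10, 10) + (5, 4). λ = (4 - 10)/(5 - 10) ≡ 13/14 mod 19. 14⁻¹ ≡ 15 (mod 19) since 14·15 = 210 ≡ 1, so λ ≡ 5.
  x = λ² - 10 - 5 = 25 - 15 ≡ 10; y = λ·(10 - 10) - 10 ≡ 9. → (10, 9)
3H = (10, 9).
Finally 3G + 3H:
(5, 4) + (10, 9). λ = (9 - 4)/(10 - 5) ≡ 5/5 mod 19. 5⁻¹ ≡ 4 (mod 19) since 5·4 = 20 ≡ 1, so λ ≡ 1.
  x = λ² - 5 - 10 = 1 - 15 ≡ 5; y = λ·(5 - 5) - 4 ≡ 15. → (5, 15)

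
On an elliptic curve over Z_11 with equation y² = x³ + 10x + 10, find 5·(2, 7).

Write Q = (2, 7).
Repeated addition: build up to 5Q.
2Q: tangent at (2, 7): λ = (3·2² + 10)/(2·7) ≡ 0/3. 3⁻¹ ≡ 4 (mod 11) since 3·4 = 12 ≡ 1, so λ ≡ 0·4 ≡ 0.
  x = λ² - 2 - 2 = 0 - 4 ≡ 7; y = λ·(2 - 7) - 7 ≡ 4. → (7, 4)
3Q: (7, 4) + (2, 7). λ = (7 - 4)/(2 - 7) ≡ 3/6 mod 11. 6⁻¹ ≡ 2 (mod 11), so λ ≡ 6.
  x = λ² - 7 - 2 = 36 - 9 ≡ 5; y = λ·(7 - 5) - 4 ≡ 8. → (5, 8)
4Q: (5, 8) + (2, 7). λ = (7 - 8)/(2 - 5) ≡ 10/8 mod 11. 8⁻¹ ≡ 7 (mod 11) since 8·7 = 56 ≡ 1, so λ ≡ 4.
  x = λ² - 5 - 2 = 16 - 7 ≡ 9; y = λ·(5 - 9) - 8 ≡ 9. → (9, 9)
5Q: (9, 9) + (2, 7). λ = (7 - 9)/(2 - 9) ≡ 9/4 mod 11. 4⁻¹ ≡ 3 (mod 11) since 4·3 = 12 ≡ 1, so λ ≡ 5.
  x = λ² - 9 - 2 = 25 - 11 ≡ 3; y = λ·(9 - 3) - 9 ≡ 10. → (3, 10)

(3, 10)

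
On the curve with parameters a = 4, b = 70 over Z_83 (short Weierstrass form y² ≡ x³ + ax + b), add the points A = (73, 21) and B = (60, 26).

(73, 21) + (60, 26). λ = (26 - 21)/(60 - 73) ≡ 5/70 mod 83. 70⁻¹ ≡ 51 (mod 83) since 70·51 = 3570 ≡ 1, so λ ≡ 6.
  x = λ² - 73 - 60 = 36 - 133 ≡ 69; y = λ·(73 - 69) - 21 ≡ 3. → (69, 3)

(69, 3)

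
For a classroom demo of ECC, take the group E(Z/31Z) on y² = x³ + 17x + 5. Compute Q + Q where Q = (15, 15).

(8, 8)

tangent at (15, 15): λ = (3·15² + 17)/(2·15) ≡ 10/30. 30⁻¹ ≡ 30 (mod 31), so λ ≡ 10·30 ≡ 21.
  x = λ² - 15 - 15 = 441 - 30 ≡ 8; y = λ·(15 - 8) - 15 ≡ 8. → (8, 8)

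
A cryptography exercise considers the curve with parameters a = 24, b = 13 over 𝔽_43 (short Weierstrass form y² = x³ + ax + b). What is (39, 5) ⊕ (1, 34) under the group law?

(39, 5) + (1, 34). λ = (34 - 5)/(1 - 39) ≡ 29/5 mod 43. 5⁻¹ ≡ 26 (mod 43) since 5·26 = 130 ≡ 1, so λ ≡ 23.
  x = λ² - 39 - 1 = 529 - 40 ≡ 16; y = λ·(39 - 16) - 5 ≡ 8. → (16, 8)

(16, 8)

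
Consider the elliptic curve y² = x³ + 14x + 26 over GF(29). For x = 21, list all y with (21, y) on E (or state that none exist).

none

x³ + 14x + 26 = 9581 ≡ 11 (mod 29).
11 is a non-residue mod 29; no y exists.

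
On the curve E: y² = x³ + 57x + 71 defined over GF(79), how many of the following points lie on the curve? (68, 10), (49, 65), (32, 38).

1

(68, 10): 10² ≡ 21, rhs ≡ 9 → off.
(49, 65): 65² ≡ 38, rhs ≡ 38 → on.
(32, 38): 38² ≡ 22, rhs ≡ 61 → off.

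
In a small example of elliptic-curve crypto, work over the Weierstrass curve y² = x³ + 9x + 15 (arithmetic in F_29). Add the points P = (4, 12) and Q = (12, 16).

(6, 16)

(4, 12) + (12, 16). λ = (16 - 12)/(12 - 4) ≡ 4/8 mod 29. 8⁻¹ ≡ 11 (mod 29), so λ ≡ 15.
  x = λ² - 4 - 12 = 225 - 16 ≡ 6; y = λ·(4 - 6) - 12 ≡ 16. → (6, 16)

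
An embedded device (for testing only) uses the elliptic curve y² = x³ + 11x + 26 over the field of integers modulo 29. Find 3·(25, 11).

(14, 13)

Write P = (25, 11).
Repeated addition: build up to 3P.
2P: tangent at (25, 11): λ = (3·25² + 11)/(2·11) ≡ 1/22. 22⁻¹ ≡ 4 (mod 29) since 22·4 = 88 ≡ 1, so λ ≡ 1·4 ≡ 4.
  x = λ² - 25 - 25 = 16 - 50 ≡ 24; y = λ·(25 - 24) - 11 ≡ 22. → (24, 22)
3P: (24, 22) + (25, 11). λ = (11 - 22)/(25 - 24) ≡ 18/1 mod 29. 1⁻¹ ≡ 1 (mod 29), so λ ≡ 18.
  x = λ² - 24 - 25 = 324 - 49 ≡ 14; y = λ·(24 - 14) - 22 ≡ 13. → (14, 13)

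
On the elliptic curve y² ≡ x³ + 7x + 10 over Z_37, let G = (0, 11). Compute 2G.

(4, 18)

tangent at (0, 11): λ = (3·0² + 7)/(2·11) ≡ 7/22. 22⁻¹ ≡ 32 (mod 37) since 22·32 = 704 ≡ 1, so λ ≡ 7·32 ≡ 2.
  x = λ² - 0 - 0 = 4 - 0 ≡ 4; y = λ·(0 - 4) - 11 ≡ 18. → (4, 18)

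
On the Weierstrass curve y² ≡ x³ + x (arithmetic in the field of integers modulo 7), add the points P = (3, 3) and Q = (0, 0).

(5, 2)

(3, 3) + (0, 0). λ = (0 - 3)/(0 - 3) ≡ 4/4 mod 7. 4⁻¹ ≡ 2 (mod 7), so λ ≡ 1.
  x = λ² - 3 - 0 = 1 - 3 ≡ 5; y = λ·(3 - 5) - 3 ≡ 2. → (5, 2)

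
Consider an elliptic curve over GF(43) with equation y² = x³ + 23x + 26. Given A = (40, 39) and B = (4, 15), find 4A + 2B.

First 4A:
Double-and-add on 4 = (100)₂. Start with A = (40, 39) for the leading 1-bit.
double: tangent at (40, 39): λ = (3·40² + 23)/(2·39) ≡ 7/35. 35⁻¹ ≡ 16 (mod 43), so λ ≡ 7·16 ≡ 26.
  x = λ² - 40 - 40 = 676 - 80 ≡ 37; y = λ·(40 - 37) - 39 ≡ 39. → (37, 39)
double: tangent at (37, 39): λ = (3·37² + 23)/(2·39) ≡ 2/35. 35⁻¹ ≡ 16 (mod 43), so λ ≡ 2·16 ≡ 32.
  x = λ² - 37 - 37 = 1024 - 74 ≡ 4; y = λ·(37 - 4) - 39 ≡ 28. → (4, 28)
4A = (4, 28).
Next 2B:
Repeated addition: build up to 2B.
2B: tangent at (4, 15): λ = (3·4² + 23)/(2·15) ≡ 28/30. 30⁻¹ ≡ 33 (mod 43) since 30·33 = 990 ≡ 1, so λ ≡ 28·33 ≡ 21.
  x = λ² - 4 - 4 = 441 - 8 ≡ 3; y = λ·(4 - 3) - 15 ≡ 6. → (3, 6)
2B = (3, 6).
Finally 4A + 2B:
(4, 28) + (3, 6). λ = (6 - 28)/(3 - 4) ≡ 21/42 mod 43. 42⁻¹ ≡ 42 (mod 43), so λ ≡ 22.
  x = λ² - 4 - 3 = 484 - 7 ≡ 4; y = λ·(4 - 4) - 28 ≡ 15. → (4, 15)

(4, 15)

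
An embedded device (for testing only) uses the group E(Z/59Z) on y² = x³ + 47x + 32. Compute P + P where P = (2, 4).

(55, 55)

tangent at (2, 4): λ = (3·2² + 47)/(2·4) ≡ 0/8. 8⁻¹ ≡ 37 (mod 59) since 8·37 = 296 ≡ 1, so λ ≡ 0·37 ≡ 0.
  x = λ² - 2 - 2 = 0 - 4 ≡ 55; y = λ·(2 - 55) - 4 ≡ 55. → (55, 55)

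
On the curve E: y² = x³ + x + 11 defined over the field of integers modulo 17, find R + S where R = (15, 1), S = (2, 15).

(8, 15)

(15, 1) + (2, 15). λ = (15 - 1)/(2 - 15) ≡ 14/4 mod 17. 4⁻¹ ≡ 13 (mod 17), so λ ≡ 12.
  x = λ² - 15 - 2 = 144 - 17 ≡ 8; y = λ·(15 - 8) - 1 ≡ 15. → (8, 15)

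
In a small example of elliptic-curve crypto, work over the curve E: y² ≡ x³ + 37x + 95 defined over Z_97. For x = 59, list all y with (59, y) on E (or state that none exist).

x³ + 37x + 95 = 207657 ≡ 77 (mod 97).
77 is a non-residue mod 97; no y exists.

none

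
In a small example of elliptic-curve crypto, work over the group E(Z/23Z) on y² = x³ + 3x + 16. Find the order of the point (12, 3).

7

2P: tangent at (12, 3): λ = (3·12² + 3)/(2·3) ≡ 21/6. 6⁻¹ ≡ 4 (mod 23), so λ ≡ 21·4 ≡ 15.
  x = λ² - 12 - 12 = 225 - 24 ≡ 17; y = λ·(12 - 17) - 3 ≡ 14. → (17, 14)
3P: (17, 14) + (12, 3). λ = (3 - 14)/(12 - 17) ≡ 12/18 mod 23. 18⁻¹ ≡ 9 (mod 23) since 18·9 = 162 ≡ 1, so λ ≡ 16.
  x = λ² - 17 - 12 = 256 - 29 ≡ 20; y = λ·(17 - 20) - 14 ≡ 7. → (20, 7)
4P: (20, 7) + (12, 3). λ = (3 - 7)/(12 - 20) ≡ 19/15 mod 23. 15⁻¹ ≡ 20 (mod 23), so λ ≡ 12.
  x = λ² - 20 - 12 = 144 - 32 ≡ 20; y = λ·(20 - 20) - 7 ≡ 16. → (20, 16)
5P: (20, 16) + (12, 3). λ = (3 - 16)/(12 - 20) ≡ 10/15 mod 23. 15⁻¹ ≡ 20 (mod 23) since 15·20 = 300 ≡ 1, so λ ≡ 16.
  x = λ² - 20 - 12 = 256 - 32 ≡ 17; y = λ·(20 - 17) - 16 ≡ 9. → (17, 9)
6P: (17, 9) + (12, 3). λ = (3 - 9)/(12 - 17) ≡ 17/18 mod 23. 18⁻¹ ≡ 9 (mod 23), so λ ≡ 15.
  x = λ² - 17 - 12 = 225 - 29 ≡ 12; y = λ·(17 - 12) - 9 ≡ 20. → (12, 20)
7P: (12, 20) + (12, 3): same x and y₁ ≡ -y₂, so the sum is the point at infinity.
7P = the point at infinity, so the order is 7.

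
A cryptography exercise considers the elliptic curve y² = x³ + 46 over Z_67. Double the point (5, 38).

tangent at (5, 38): λ = (3·5² + 0)/(2·38) ≡ 8/9. 9⁻¹ ≡ 15 (mod 67) since 9·15 = 135 ≡ 1, so λ ≡ 8·15 ≡ 53.
  x = λ² - 5 - 5 = 2809 - 10 ≡ 52; y = λ·(5 - 52) - 38 ≡ 17. → (52, 17)

(52, 17)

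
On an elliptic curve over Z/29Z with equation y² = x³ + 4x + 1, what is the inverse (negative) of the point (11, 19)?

-(11, 19) = (11, -19 mod 29) = (11, 10).

(11, 10)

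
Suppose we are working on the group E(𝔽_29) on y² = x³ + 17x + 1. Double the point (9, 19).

(6, 0)

tangent at (9, 19): λ = (3·9² + 17)/(2·19) ≡ 28/9. 9⁻¹ ≡ 13 (mod 29) since 9·13 = 117 ≡ 1, so λ ≡ 28·13 ≡ 16.
  x = λ² - 9 - 9 = 256 - 18 ≡ 6; y = λ·(9 - 6) - 19 ≡ 0. → (6, 0)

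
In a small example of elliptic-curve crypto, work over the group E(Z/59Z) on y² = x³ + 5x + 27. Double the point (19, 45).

(33, 27)

tangent at (19, 45): λ = (3·19² + 5)/(2·45) ≡ 26/31. 31⁻¹ ≡ 40 (mod 59), so λ ≡ 26·40 ≡ 37.
  x = λ² - 19 - 19 = 1369 - 38 ≡ 33; y = λ·(19 - 33) - 45 ≡ 27. → (33, 27)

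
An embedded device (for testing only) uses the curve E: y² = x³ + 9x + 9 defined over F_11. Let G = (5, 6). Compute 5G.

Double-and-add on 5 = (101)₂. Start with G = (5, 6) for the leading 1-bit.
double: tangent at (5, 6): λ = (3·5² + 9)/(2·6) ≡ 7/1. 1⁻¹ ≡ 1 (mod 11) since 1·1 = 1 ≡ 1, so λ ≡ 7·1 ≡ 7.
  x = λ² - 5 - 5 = 49 - 10 ≡ 6; y = λ·(5 - 6) - 6 ≡ 9. → (6, 9)
double: tangent at (6, 9): λ = (3·6² + 9)/(2·9) ≡ 7/7. 7⁻¹ ≡ 8 (mod 11) since 7·8 = 56 ≡ 1, so λ ≡ 7·8 ≡ 1.
  x = λ² - 6 - 6 = 1 - 12 ≡ 0; y = λ·(6 - 0) - 9 ≡ 8. → (0, 8)
add G: (0, 8) + (5, 6). λ = (6 - 8)/(5 - 0) ≡ 9/5 mod 11. 5⁻¹ ≡ 9 (mod 11), so λ ≡ 4.
  x = λ² - 0 - 5 = 16 - 5 ≡ 0; y = λ·(0 - 0) - 8 ≡ 3. → (0, 3)

(0, 3)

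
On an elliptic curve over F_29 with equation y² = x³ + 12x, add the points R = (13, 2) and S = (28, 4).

(4, 5)

(13, 2) + (28, 4). λ = (4 - 2)/(28 - 13) ≡ 2/15 mod 29. 15⁻¹ ≡ 2 (mod 29), so λ ≡ 4.
  x = λ² - 13 - 28 = 16 - 41 ≡ 4; y = λ·(13 - 4) - 2 ≡ 5. → (4, 5)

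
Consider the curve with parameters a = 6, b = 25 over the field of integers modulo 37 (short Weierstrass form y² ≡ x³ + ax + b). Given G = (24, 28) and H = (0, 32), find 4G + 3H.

First 4G:
Double-and-add on 4 = (100)₂. Start with G = (24, 28) for the leading 1-bit.
double: tangent at (24, 28): λ = (3·24² + 6)/(2·28) ≡ 32/19. 19⁻¹ ≡ 2 (mod 37) since 19·2 = 38 ≡ 1, so λ ≡ 32·2 ≡ 27.
  x = λ² - 24 - 24 = 729 - 48 ≡ 15; y = λ·(24 - 15) - 28 ≡ 30. → (15, 30)
double: tangent at (15, 30): λ = (3·15² + 6)/(2·30) ≡ 15/23. 23⁻¹ ≡ 29 (mod 37) since 23·29 = 667 ≡ 1, so λ ≡ 15·29 ≡ 28.
  x = λ² - 15 - 15 = 784 - 30 ≡ 14; y = λ·(15 - 14) - 30 ≡ 35. → (14, 35)
4G = (14, 35).
Next 3H:
Repeated addition: build up to 3H.
2H: tangent at (0, 32): λ = (3·0² + 6)/(2·32) ≡ 6/27. 27⁻¹ ≡ 11 (mod 37) since 27·11 = 297 ≡ 1, so λ ≡ 6·11 ≡ 29.
  x = λ² - 0 - 0 = 841 - 0 ≡ 27; y = λ·(0 - 27) - 32 ≡ 36. → (27, 36)
3H: (27, 36) + (0, 32). λ = (32 - 36)/(0 - 27) ≡ 33/10 mod 37. 10⁻¹ ≡ 26 (mod 37), so λ ≡ 7.
  x = λ² - 27 - 0 = 49 - 27 ≡ 22; y = λ·(27 - 22) - 36 ≡ 36. → (22, 36)
3H = (22, 36).
Finally 4G + 3H:
(14, 35) + (22, 36). λ = (36 - 35)/(22 - 14) ≡ 1/8 mod 37. 8⁻¹ ≡ 14 (mod 37) since 8·14 = 112 ≡ 1, so λ ≡ 14.
  x = λ² - 14 - 22 = 196 - 36 ≡ 12; y = λ·(14 - 12) - 35 ≡ 30. → (12, 30)

(12, 30)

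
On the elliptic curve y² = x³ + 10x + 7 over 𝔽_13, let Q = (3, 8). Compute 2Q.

tangent at (3, 8): λ = (3·3² + 10)/(2·8) ≡ 11/3. 3⁻¹ ≡ 9 (mod 13), so λ ≡ 11·9 ≡ 8.
  x = λ² - 3 - 3 = 64 - 6 ≡ 6; y = λ·(3 - 6) - 8 ≡ 7. → (6, 7)

(6, 7)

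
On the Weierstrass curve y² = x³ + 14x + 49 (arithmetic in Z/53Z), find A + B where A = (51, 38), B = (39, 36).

(51, 38) + (39, 36). λ = (36 - 38)/(39 - 51) ≡ 51/41 mod 53. 41⁻¹ ≡ 22 (mod 53), so λ ≡ 9.
  x = λ² - 51 - 39 = 81 - 90 ≡ 44; y = λ·(51 - 44) - 38 ≡ 25. → (44, 25)

(44, 25)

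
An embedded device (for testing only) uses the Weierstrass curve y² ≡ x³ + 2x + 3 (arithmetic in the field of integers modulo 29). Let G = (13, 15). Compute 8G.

(3, 6)

Repeated addition: build up to 8G.
2G: tangent at (13, 15): λ = (3·13² + 2)/(2·15) ≡ 16/1. 1⁻¹ ≡ 1 (mod 29) since 1·1 = 1 ≡ 1, so λ ≡ 16·1 ≡ 16.
  x = λ² - 13 - 13 = 256 - 26 ≡ 27; y = λ·(13 - 27) - 15 ≡ 22. → (27, 22)
3G: (27, 22) + (13, 15). λ = (15 - 22)/(13 - 27) ≡ 22/15 mod 29. 15⁻¹ ≡ 2 (mod 29), so λ ≡ 15.
  x = λ² - 27 - 13 = 225 - 40 ≡ 11; y = λ·(27 - 11) - 22 ≡ 15. → (11, 15)
4G: (11, 15) + (13, 15). λ = (15 - 15)/(13 - 11) ≡ 0/2 mod 29. 2⁻¹ ≡ 15 (mod 29) since 2·15 = 30 ≡ 1, so λ ≡ 0.
  x = λ² - 11 - 13 = 0 - 24 ≡ 5; y = λ·(11 - 5) - 15 ≡ 14. → (5, 14)
5G: (5, 14) + (13, 15). λ = (15 - 14)/(13 - 5) ≡ 1/8 mod 29. 8⁻¹ ≡ 11 (mod 29), so λ ≡ 11.
  x = λ² - 5 - 13 = 121 - 18 ≡ 16; y = λ·(5 - 16) - 14 ≡ 10. → (16, 10)
6G: (16, 10) + (13, 15). λ = (15 - 10)/(13 - 16) ≡ 5/26 mod 29. 26⁻¹ ≡ 19 (mod 29), so λ ≡ 8.
  x = λ² - 16 - 13 = 64 - 29 ≡ 6; y = λ·(16 - 6) - 10 ≡ 12. → (6, 12)
7G: (6, 12) + (13, 15). λ = (15 - 12)/(13 - 6) ≡ 3/7 mod 29. 7⁻¹ ≡ 25 (mod 29) since 7·25 = 175 ≡ 1, so λ ≡ 17.
  x = λ² - 6 - 13 = 289 - 19 ≡ 9; y = λ·(6 - 9) - 12 ≡ 24. → (9, 24)
8G: (9, 24) + (13, 15). λ = (15 - 24)/(13 - 9) ≡ 20/4 mod 29. 4⁻¹ ≡ 22 (mod 29), so λ ≡ 5.
  x = λ² - 9 - 13 = 25 - 22 ≡ 3; y = λ·(9 - 3) - 24 ≡ 6. → (3, 6)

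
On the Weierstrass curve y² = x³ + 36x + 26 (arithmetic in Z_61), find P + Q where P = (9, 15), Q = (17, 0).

(49, 60)

(9, 15) + (17, 0). λ = (0 - 15)/(17 - 9) ≡ 46/8 mod 61. 8⁻¹ ≡ 23 (mod 61) since 8·23 = 184 ≡ 1, so λ ≡ 21.
  x = λ² - 9 - 17 = 441 - 26 ≡ 49; y = λ·(9 - 49) - 15 ≡ 60. → (49, 60)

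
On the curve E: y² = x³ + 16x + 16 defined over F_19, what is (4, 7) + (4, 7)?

(16, 6)

tangent at (4, 7): λ = (3·4² + 16)/(2·7) ≡ 7/14. 14⁻¹ ≡ 15 (mod 19), so λ ≡ 7·15 ≡ 10.
  x = λ² - 4 - 4 = 100 - 8 ≡ 16; y = λ·(4 - 16) - 7 ≡ 6. → (16, 6)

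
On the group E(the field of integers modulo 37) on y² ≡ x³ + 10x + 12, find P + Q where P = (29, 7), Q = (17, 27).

(29, 7) + (17, 27). λ = (27 - 7)/(17 - 29) ≡ 20/25 mod 37. 25⁻¹ ≡ 3 (mod 37), so λ ≡ 23.
  x = λ² - 29 - 17 = 529 - 46 ≡ 2; y = λ·(29 - 2) - 7 ≡ 22. → (2, 22)

(2, 22)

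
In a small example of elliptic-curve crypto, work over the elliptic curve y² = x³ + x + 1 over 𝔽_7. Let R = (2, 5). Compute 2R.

tangent at (2, 5): λ = (3·2² + 1)/(2·5) ≡ 6/3. 3⁻¹ ≡ 5 (mod 7), so λ ≡ 6·5 ≡ 2.
  x = λ² - 2 - 2 = 4 - 4 ≡ 0; y = λ·(2 - 0) - 5 ≡ 6. → (0, 6)

(0, 6)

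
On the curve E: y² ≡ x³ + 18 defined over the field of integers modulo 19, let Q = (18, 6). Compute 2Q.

(8, 6)

tangent at (18, 6): λ = (3·18² + 0)/(2·6) ≡ 3/12. 12⁻¹ ≡ 8 (mod 19) since 12·8 = 96 ≡ 1, so λ ≡ 3·8 ≡ 5.
  x = λ² - 18 - 18 = 25 - 36 ≡ 8; y = λ·(18 - 8) - 6 ≡ 6. → (8, 6)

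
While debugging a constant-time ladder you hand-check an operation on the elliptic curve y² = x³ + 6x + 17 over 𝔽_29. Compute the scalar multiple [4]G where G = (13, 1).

(22, 3)

Double-and-add on 4 = (100)₂. Start with G = (13, 1) for the leading 1-bit.
double: tangent at (13, 1): λ = (3·13² + 6)/(2·1) ≡ 20/2. 2⁻¹ ≡ 15 (mod 29), so λ ≡ 20·15 ≡ 10.
  x = λ² - 13 - 13 = 100 - 26 ≡ 16; y = λ·(13 - 16) - 1 ≡ 27. → (16, 27)
double: tangent at (16, 27): λ = (3·16² + 6)/(2·27) ≡ 20/25. 25⁻¹ ≡ 7 (mod 29), so λ ≡ 20·7 ≡ 24.
  x = λ² - 16 - 16 = 576 - 32 ≡ 22; y = λ·(16 - 22) - 27 ≡ 3. → (22, 3)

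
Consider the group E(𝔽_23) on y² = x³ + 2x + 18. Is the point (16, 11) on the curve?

y² = 11² ≡ 6; x³ + 2x + 18 = 4146 ≡ 6 (mod 23). 6 = 6.

yes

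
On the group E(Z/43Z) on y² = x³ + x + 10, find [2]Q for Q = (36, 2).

tangent at (36, 2): λ = (3·36² + 1)/(2·2) ≡ 19/4. 4⁻¹ ≡ 11 (mod 43) since 4·11 = 44 ≡ 1, so λ ≡ 19·11 ≡ 37.
  x = λ² - 36 - 36 = 1369 - 72 ≡ 7; y = λ·(36 - 7) - 2 ≡ 39. → (7, 39)

(7, 39)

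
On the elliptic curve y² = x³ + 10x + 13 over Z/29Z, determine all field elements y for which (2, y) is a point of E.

none

x³ + 10x + 13 = 41 ≡ 12 (mod 29).
12 is a non-residue mod 29; no y exists.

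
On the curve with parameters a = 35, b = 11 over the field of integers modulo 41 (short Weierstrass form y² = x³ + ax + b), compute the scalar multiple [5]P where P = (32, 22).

(17, 36)

Repeated addition: build up to 5P.
2P: tangent at (32, 22): λ = (3·32² + 35)/(2·22) ≡ 32/3. 3⁻¹ ≡ 14 (mod 41), so λ ≡ 32·14 ≡ 38.
  x = λ² - 32 - 32 = 1444 - 64 ≡ 27; y = λ·(32 - 27) - 22 ≡ 4. → (27, 4)
3P: (27, 4) + (32, 22). λ = (22 - 4)/(32 - 27) ≡ 18/5 mod 41. 5⁻¹ ≡ 33 (mod 41), so λ ≡ 20.
  x = λ² - 27 - 32 = 400 - 59 ≡ 13; y = λ·(27 - 13) - 4 ≡ 30. → (13, 30)
4P: (13, 30) + (32, 22). λ = (22 - 30)/(32 - 13) ≡ 33/19 mod 41. 19⁻¹ ≡ 13 (mod 41) since 19·13 = 247 ≡ 1, so λ ≡ 19.
  x = λ² - 13 - 32 = 361 - 45 ≡ 29; y = λ·(13 - 29) - 30 ≡ 35. → (29, 35)
5P: (29, 35) + (32, 22). λ = (22 - 35)/(32 - 29) ≡ 28/3 mod 41. 3⁻¹ ≡ 14 (mod 41), so λ ≡ 23.
  x = λ² - 29 - 32 = 529 - 61 ≡ 17; y = λ·(29 - 17) - 35 ≡ 36. → (17, 36)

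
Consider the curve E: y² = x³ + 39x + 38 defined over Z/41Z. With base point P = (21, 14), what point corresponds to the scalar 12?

(40, 11)

Double-and-add on 12 = (1100)₂. Start with P = (21, 14) for the leading 1-bit.
double: tangent at (21, 14): λ = (3·21² + 39)/(2·14) ≡ 9/28. 28⁻¹ ≡ 22 (mod 41) since 28·22 = 616 ≡ 1, so λ ≡ 9·22 ≡ 34.
  x = λ² - 21 - 21 = 1156 - 42 ≡ 7; y = λ·(21 - 7) - 14 ≡ 11. → (7, 11)
add P: (7, 11) + (21, 14). λ = (14 - 11)/(21 - 7) ≡ 3/14 mod 41. 14⁻¹ ≡ 3 (mod 41), so λ ≡ 9.
  x = λ² - 7 - 21 = 81 - 28 ≡ 12; y = λ·(7 - 12) - 11 ≡ 26. → (12, 26)
double: tangent at (12, 26): λ = (3·12² + 39)/(2·26) ≡ 20/11. 11⁻¹ ≡ 15 (mod 41) since 11·15 = 165 ≡ 1, so λ ≡ 20·15 ≡ 13.
  x = λ² - 12 - 12 = 169 - 24 ≡ 22; y = λ·(12 - 22) - 26 ≡ 8. → (22, 8)
double: tangent at (22, 8): λ = (3·22² + 39)/(2·8) ≡ 15/16. 16⁻¹ ≡ 18 (mod 41), so λ ≡ 15·18 ≡ 24.
  x = λ² - 22 - 22 = 576 - 44 ≡ 40; y = λ·(22 - 40) - 8 ≡ 11. → (40, 11)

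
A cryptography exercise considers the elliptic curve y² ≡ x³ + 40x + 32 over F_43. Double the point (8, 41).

tangent at (8, 41): λ = (3·8² + 40)/(2·41) ≡ 17/39. 39⁻¹ ≡ 32 (mod 43) since 39·32 = 1248 ≡ 1, so λ ≡ 17·32 ≡ 28.
  x = λ² - 8 - 8 = 784 - 16 ≡ 37; y = λ·(8 - 37) - 41 ≡ 7. → (37, 7)

(37, 7)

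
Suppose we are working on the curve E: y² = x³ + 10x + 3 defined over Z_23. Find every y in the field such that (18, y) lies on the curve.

x³ + 10x + 3 = 6015 ≡ 12 (mod 23).
Square roots of 12 mod 23: 9 and 14 (since 9² = 81 ≡ 12).

9, 14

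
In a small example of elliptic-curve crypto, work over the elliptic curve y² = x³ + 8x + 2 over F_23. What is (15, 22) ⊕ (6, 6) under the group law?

(8, 16)

(15, 22) + (6, 6). λ = (6 - 22)/(6 - 15) ≡ 7/14 mod 23. 14⁻¹ ≡ 5 (mod 23) since 14·5 = 70 ≡ 1, so λ ≡ 12.
  x = λ² - 15 - 6 = 144 - 21 ≡ 8; y = λ·(15 - 8) - 22 ≡ 16. → (8, 16)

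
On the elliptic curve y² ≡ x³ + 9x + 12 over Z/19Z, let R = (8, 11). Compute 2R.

tangent at (8, 11): λ = (3·8² + 9)/(2·11) ≡ 11/3. 3⁻¹ ≡ 13 (mod 19) since 3·13 = 39 ≡ 1, so λ ≡ 11·13 ≡ 10.
  x = λ² - 8 - 8 = 100 - 16 ≡ 8; y = λ·(8 - 8) - 11 ≡ 8. → (8, 8)

(8, 8)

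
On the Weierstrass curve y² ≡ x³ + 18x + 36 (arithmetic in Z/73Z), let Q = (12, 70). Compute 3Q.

Repeated addition: build up to 3Q.
2Q: tangent at (12, 70): λ = (3·12² + 18)/(2·70) ≡ 12/67. 67⁻¹ ≡ 12 (mod 73) since 67·12 = 804 ≡ 1, so λ ≡ 12·12 ≡ 71.
  x = λ² - 12 - 12 = 5041 - 24 ≡ 53; y = λ·(12 - 53) - 70 ≡ 12. → (53, 12)
3Q: (53, 12) + (12, 70). λ = (70 - 12)/(12 - 53) ≡ 58/32 mod 73. 32⁻¹ ≡ 16 (mod 73), so λ ≡ 52.
  x = λ² - 53 - 12 = 2704 - 65 ≡ 11; y = λ·(53 - 11) - 12 ≡ 55. → (11, 55)

(11, 55)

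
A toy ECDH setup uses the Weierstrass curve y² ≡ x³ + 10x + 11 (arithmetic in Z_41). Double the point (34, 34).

tangent at (34, 34): λ = (3·34² + 10)/(2·34) ≡ 34/27. 27⁻¹ ≡ 38 (mod 41), so λ ≡ 34·38 ≡ 21.
  x = λ² - 34 - 34 = 441 - 68 ≡ 4; y = λ·(34 - 4) - 34 ≡ 22. → (4, 22)

(4, 22)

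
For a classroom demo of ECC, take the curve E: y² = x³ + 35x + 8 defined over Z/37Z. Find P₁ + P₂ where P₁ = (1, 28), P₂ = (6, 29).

(33, 10)

(1, 28) + (6, 29). λ = (29 - 28)/(6 - 1) ≡ 1/5 mod 37. 5⁻¹ ≡ 15 (mod 37), so λ ≡ 15.
  x = λ² - 1 - 6 = 225 - 7 ≡ 33; y = λ·(1 - 33) - 28 ≡ 10. → (33, 10)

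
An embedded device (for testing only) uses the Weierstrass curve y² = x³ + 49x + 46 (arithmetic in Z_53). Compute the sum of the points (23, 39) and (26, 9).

(23, 39) + (26, 9). λ = (9 - 39)/(26 - 23) ≡ 23/3 mod 53. 3⁻¹ ≡ 18 (mod 53), so λ ≡ 43.
  x = λ² - 23 - 26 = 1849 - 49 ≡ 51; y = λ·(23 - 51) - 39 ≡ 29. → (51, 29)

(51, 29)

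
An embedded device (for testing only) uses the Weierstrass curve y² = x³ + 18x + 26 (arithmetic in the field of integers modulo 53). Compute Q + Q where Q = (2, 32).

tangent at (2, 32): λ = (3·2² + 18)/(2·32) ≡ 30/11. 11⁻¹ ≡ 29 (mod 53), so λ ≡ 30·29 ≡ 22.
  x = λ² - 2 - 2 = 484 - 4 ≡ 3; y = λ·(2 - 3) - 32 ≡ 52. → (3, 52)

(3, 52)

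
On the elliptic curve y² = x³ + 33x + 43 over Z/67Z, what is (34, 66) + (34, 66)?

tangent at (34, 66): λ = (3·34² + 33)/(2·66) ≡ 17/65. 65⁻¹ ≡ 33 (mod 67), so λ ≡ 17·33 ≡ 25.
  x = λ² - 34 - 34 = 625 - 68 ≡ 21; y = λ·(34 - 21) - 66 ≡ 58. → (21, 58)

(21, 58)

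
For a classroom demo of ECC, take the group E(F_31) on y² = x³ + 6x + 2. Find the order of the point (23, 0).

2

2P: (23, 0) + (23, 0): same x and y₁ ≡ -y₂, so the sum is 𝒪.
2P = 𝒪, so the order is 2.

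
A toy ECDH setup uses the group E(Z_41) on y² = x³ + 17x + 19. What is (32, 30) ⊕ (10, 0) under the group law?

(32, 30) + (10, 0). λ = (0 - 30)/(10 - 32) ≡ 11/19 mod 41. 19⁻¹ ≡ 13 (mod 41) since 19·13 = 247 ≡ 1, so λ ≡ 20.
  x = λ² - 32 - 10 = 400 - 42 ≡ 30; y = λ·(32 - 30) - 30 ≡ 10. → (30, 10)

(30, 10)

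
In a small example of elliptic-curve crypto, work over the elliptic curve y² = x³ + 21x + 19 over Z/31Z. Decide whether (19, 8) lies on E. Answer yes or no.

no

y² = 8² ≡ 2; x³ + 21x + 19 = 7277 ≡ 23 (mod 31). 2 ≠ 23.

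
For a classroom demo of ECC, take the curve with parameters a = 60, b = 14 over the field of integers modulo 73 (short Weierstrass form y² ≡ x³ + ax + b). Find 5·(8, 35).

Write Q = (8, 35).
Double-and-add on 5 = (101)₂. Start with Q = (8, 35) for the leading 1-bit.
double: tangent at (8, 35): λ = (3·8² + 60)/(2·35) ≡ 33/70. 70⁻¹ ≡ 24 (mod 73) since 70·24 = 1680 ≡ 1, so λ ≡ 33·24 ≡ 62.
  x = λ² - 8 - 8 = 3844 - 16 ≡ 32; y = λ·(8 - 32) - 35 ≡ 10. → (32, 10)
double: tangent at (32, 10): λ = (3·32² + 60)/(2·10) ≡ 66/20. 20⁻¹ ≡ 11 (mod 73), so λ ≡ 66·11 ≡ 69.
  x = λ² - 32 - 32 = 4761 - 64 ≡ 25; y = λ·(32 - 25) - 10 ≡ 35. → (25, 35)
add Q: (25, 35) + (8, 35). λ = (35 - 35)/(8 - 25) ≡ 0/56 mod 73. 56⁻¹ ≡ 30 (mod 73), so λ ≡ 0.
  x = λ² - 25 - 8 = 0 - 33 ≡ 40; y = λ·(25 - 40) - 35 ≡ 38. → (40, 38)

(40, 38)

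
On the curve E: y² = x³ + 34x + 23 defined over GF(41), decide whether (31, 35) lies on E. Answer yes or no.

yes

y² = 35² ≡ 36; x³ + 34x + 23 = 30868 ≡ 36 (mod 41). 36 = 36.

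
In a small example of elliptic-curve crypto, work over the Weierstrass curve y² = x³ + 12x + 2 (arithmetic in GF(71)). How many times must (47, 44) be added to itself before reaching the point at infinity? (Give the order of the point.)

9

2P: tangent at (47, 44): λ = (3·47² + 12)/(2·44) ≡ 36/17. 17⁻¹ ≡ 46 (mod 71), so λ ≡ 36·46 ≡ 23.
  x = λ² - 47 - 47 = 529 - 94 ≡ 9; y = λ·(47 - 9) - 44 ≡ 49. → (9, 49)
3P: (9, 49) + (47, 44). λ = (44 - 49)/(47 - 9) ≡ 66/38 mod 71. 38⁻¹ ≡ 43 (mod 71) since 38·43 = 1634 ≡ 1, so λ ≡ 69.
  x = λ² - 9 - 47 = 4761 - 56 ≡ 19; y = λ·(9 - 19) - 49 ≡ 42. → (19, 42)
4P: (19, 42) + (47, 44). λ = (44 - 42)/(47 - 19) ≡ 2/28 mod 71. 28⁻¹ ≡ 33 (mod 71), so λ ≡ 66.
  x = λ² - 19 - 47 = 4356 - 66 ≡ 30; y = λ·(19 - 30) - 42 ≡ 13. → (30, 13)
5P: (30, 13) + (47, 44). λ = (44 - 13)/(47 - 30) ≡ 31/17 mod 71. 17⁻¹ ≡ 46 (mod 71) since 17·46 = 782 ≡ 1, so λ ≡ 6.
  x = λ² - 30 - 47 = 36 - 77 ≡ 30; y = λ·(30 - 30) - 13 ≡ 58. → (30, 58)
6P: (30, 58) + (47, 44). λ = (44 - 58)/(47 - 30) ≡ 57/17 mod 71. 17⁻¹ ≡ 46 (mod 71), so λ ≡ 66.
  x = λ² - 30 - 47 = 4356 - 77 ≡ 19; y = λ·(30 - 19) - 58 ≡ 29. → (19, 29)
7P: (19, 29) + (47, 44). λ = (44 - 29)/(47 - 19) ≡ 15/28 mod 71. 28⁻¹ ≡ 33 (mod 71), so λ ≡ 69.
  x = λ² - 19 - 47 = 4761 - 66 ≡ 9; y = λ·(19 - 9) - 29 ≡ 22. → (9, 22)
8P: (9, 22) + (47, 44). λ = (44 - 22)/(47 - 9) ≡ 22/38 mod 71. 38⁻¹ ≡ 43 (mod 71) since 38·43 = 1634 ≡ 1, so λ ≡ 23.
  x = λ² - 9 - 47 = 529 - 56 ≡ 47; y = λ·(9 - 47) - 22 ≡ 27. → (47, 27)
9P: (47, 27) + (47, 44): same x and y₁ ≡ -y₂, so the sum is the point at infinity.
9P = the point at infinity, so the order is 9.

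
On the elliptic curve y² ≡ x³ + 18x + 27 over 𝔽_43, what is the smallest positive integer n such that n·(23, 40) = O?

8

2P: tangent at (23, 40): λ = (3·23² + 18)/(2·40) ≡ 14/37. 37⁻¹ ≡ 7 (mod 43), so λ ≡ 14·7 ≡ 12.
  x = λ² - 23 - 23 = 144 - 46 ≡ 12; y = λ·(23 - 12) - 40 ≡ 6. → (12, 6)
3P: (12, 6) + (23, 40). λ = (40 - 6)/(23 - 12) ≡ 34/11 mod 43. 11⁻¹ ≡ 4 (mod 43), so λ ≡ 7.
  x = λ² - 12 - 23 = 49 - 35 ≡ 14; y = λ·(12 - 14) - 6 ≡ 23. → (14, 23)
4P: (14, 23) + (23, 40). λ = (40 - 23)/(23 - 14) ≡ 17/9 mod 43. 9⁻¹ ≡ 24 (mod 43), so λ ≡ 21.
  x = λ² - 14 - 23 = 441 - 37 ≡ 17; y = λ·(14 - 17) - 23 ≡ 0. → (17, 0)
5P: (17, 0) + (23, 40). λ = (40 - 0)/(23 - 17) ≡ 40/6 mod 43. 6⁻¹ ≡ 36 (mod 43), so λ ≡ 21.
  x = λ² - 17 - 23 = 441 - 40 ≡ 14; y = λ·(17 - 14) - 0 ≡ 20. → (14, 20)
6P: (14, 20) + (23, 40). λ = (40 - 20)/(23 - 14) ≡ 20/9 mod 43. 9⁻¹ ≡ 24 (mod 43), so λ ≡ 7.
  x = λ² - 14 - 23 = 49 - 37 ≡ 12; y = λ·(14 - 12) - 20 ≡ 37. → (12, 37)
7P: (12, 37) + (23, 40). λ = (40 - 37)/(23 - 12) ≡ 3/11 mod 43. 11⁻¹ ≡ 4 (mod 43), so λ ≡ 12.
  x = λ² - 12 - 23 = 144 - 35 ≡ 23; y = λ·(12 - 23) - 37 ≡ 3. → (23, 3)
8P: (23, 3) + (23, 40): same x and y₁ ≡ -y₂, so the sum is O.
8P = O, so the order is 8.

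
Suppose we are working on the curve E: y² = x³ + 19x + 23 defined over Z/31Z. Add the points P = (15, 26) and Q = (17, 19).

(15, 26) + (17, 19). λ = (19 - 26)/(17 - 15) ≡ 24/2 mod 31. 2⁻¹ ≡ 16 (mod 31), so λ ≡ 12.
  x = λ² - 15 - 17 = 144 - 32 ≡ 19; y = λ·(15 - 19) - 26 ≡ 19. → (19, 19)

(19, 19)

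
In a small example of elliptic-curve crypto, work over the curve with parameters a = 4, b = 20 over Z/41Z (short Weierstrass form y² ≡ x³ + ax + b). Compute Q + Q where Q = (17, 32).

tangent at (17, 32): λ = (3·17² + 4)/(2·32) ≡ 10/23. 23⁻¹ ≡ 25 (mod 41) since 23·25 = 575 ≡ 1, so λ ≡ 10·25 ≡ 4.
  x = λ² - 17 - 17 = 16 - 34 ≡ 23; y = λ·(17 - 23) - 32 ≡ 26. → (23, 26)

(23, 26)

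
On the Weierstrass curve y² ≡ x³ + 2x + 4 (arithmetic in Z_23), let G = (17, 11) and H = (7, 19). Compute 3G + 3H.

First 3G:
Repeated addition: build up to 3G.
2G: tangent at (17, 11): λ = (3·17² + 2)/(2·11) ≡ 18/22. 22⁻¹ ≡ 22 (mod 23) since 22·22 = 484 ≡ 1, so λ ≡ 18·22 ≡ 5.
  x = λ² - 17 - 17 = 25 - 34 ≡ 14; y = λ·(17 - 14) - 11 ≡ 4. → (14, 4)
3G: (14, 4) + (17, 11). λ = (11 - 4)/(17 - 14) ≡ 7/3 mod 23. 3⁻¹ ≡ 8 (mod 23) since 3·8 = 24 ≡ 1, so λ ≡ 10.
  x = λ² - 14 - 17 = 100 - 31 ≡ 0; y = λ·(14 - 0) - 4 ≡ 21. → (0, 21)
3G = (0, 21).
Next 3H:
Repeated addition: build up to 3H.
2H: tangent at (7, 19): λ = (3·7² + 2)/(2·19) ≡ 11/15. 15⁻¹ ≡ 20 (mod 23) since 15·20 = 300 ≡ 1, so λ ≡ 11·20 ≡ 13.
  x = λ² - 7 - 7 = 169 - 14 ≡ 17; y = λ·(7 - 17) - 19 ≡ 12. → (17, 12)
3H: (17, 12) + (7, 19). λ = (19 - 12)/(7 - 17) ≡ 7/13 mod 23. 13⁻¹ ≡ 16 (mod 23), so λ ≡ 20.
  x = λ² - 17 - 7 = 400 - 24 ≡ 8; y = λ·(17 - 8) - 12 ≡ 7. → (8, 7)
3H = (8, 7).
Finally 3G + 3H:
(0, 21) + (8, 7). λ = (7 - 21)/(8 - 0) ≡ 9/8 mod 23. 8⁻¹ ≡ 3 (mod 23), so λ ≡ 4.
  x = λ² - 0 - 8 = 16 - 8 ≡ 8; y = λ·(0 - 8) - 21 ≡ 16. → (8, 16)

(8, 16)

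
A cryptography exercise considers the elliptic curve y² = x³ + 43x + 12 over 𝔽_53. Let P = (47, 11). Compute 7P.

Repeated addition: build up to 7P.
2P: tangent at (47, 11): λ = (3·47² + 43)/(2·11) ≡ 45/22. 22⁻¹ ≡ 41 (mod 53), so λ ≡ 45·41 ≡ 43.
  x = λ² - 47 - 47 = 1849 - 94 ≡ 6; y = λ·(47 - 6) - 11 ≡ 3. → (6, 3)
3P: (6, 3) + (47, 11). λ = (11 - 3)/(47 - 6) ≡ 8/41 mod 53. 41⁻¹ ≡ 22 (mod 53), so λ ≡ 17.
  x = λ² - 6 - 47 = 289 - 53 ≡ 24; y = λ·(6 - 24) - 3 ≡ 9. → (24, 9)
4P: (24, 9) + (47, 11). λ = (11 - 9)/(47 - 24) ≡ 2/23 mod 53. 23⁻¹ ≡ 30 (mod 53), so λ ≡ 7.
  x = λ² - 24 - 47 = 49 - 71 ≡ 31; y = λ·(24 - 31) - 9 ≡ 48. → (31, 48)
5P: (31, 48) + (47, 11). λ = (11 - 48)/(47 - 31) ≡ 16/16 mod 53. 16⁻¹ ≡ 10 (mod 53), so λ ≡ 1.
  x = λ² - 31 - 47 = 1 - 78 ≡ 29; y = λ·(31 - 29) - 48 ≡ 7. → (29, 7)
6P: (29, 7) + (47, 11). λ = (11 - 7)/(47 - 29) ≡ 4/18 mod 53. 18⁻¹ ≡ 3 (mod 53), so λ ≡ 12.
  x = λ² - 29 - 47 = 144 - 76 ≡ 15; y = λ·(29 - 15) - 7 ≡ 2. → (15, 2)
7P: (15, 2) + (47, 11). λ = (11 - 2)/(47 - 15) ≡ 9/32 mod 53. 32⁻¹ ≡ 5 (mod 53) since 32·5 = 160 ≡ 1, so λ ≡ 45.
  x = λ² - 15 - 47 = 2025 - 62 ≡ 2; y = λ·(15 - 2) - 2 ≡ 0. → (2, 0)

(2, 0)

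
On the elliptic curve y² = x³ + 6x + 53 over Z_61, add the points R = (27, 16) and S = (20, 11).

(17, 26)

(27, 16) + (20, 11). λ = (11 - 16)/(20 - 27) ≡ 56/54 mod 61. 54⁻¹ ≡ 26 (mod 61), so λ ≡ 53.
  x = λ² - 27 - 20 = 2809 - 47 ≡ 17; y = λ·(27 - 17) - 16 ≡ 26. → (17, 26)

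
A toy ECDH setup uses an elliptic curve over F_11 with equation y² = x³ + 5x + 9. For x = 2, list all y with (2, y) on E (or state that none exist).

x³ + 5x + 9 = 27 ≡ 5 (mod 11).
Square roots of 5 mod 11: 4 and 7 (since 4² = 16 ≡ 5).

4, 7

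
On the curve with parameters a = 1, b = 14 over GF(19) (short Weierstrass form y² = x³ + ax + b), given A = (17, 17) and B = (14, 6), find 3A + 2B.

(4, 14)

First 3A:
Repeated addition: build up to 3A.
2A: tangent at (17, 17): λ = (3·17² + 1)/(2·17) ≡ 13/15. 15⁻¹ ≡ 14 (mod 19) since 15·14 = 210 ≡ 1, so λ ≡ 13·14 ≡ 11.
  x = λ² - 17 - 17 = 121 - 34 ≡ 11; y = λ·(17 - 11) - 17 ≡ 11. → (11, 11)
3A: (11, 11) + (17, 17). λ = (17 - 11)/(17 - 11) ≡ 6/6 mod 19. 6⁻¹ ≡ 16 (mod 19), so λ ≡ 1.
  x = λ² - 11 - 17 = 1 - 28 ≡ 11; y = λ·(11 - 11) - 11 ≡ 8. → (11, 8)
3A = (11, 8).
Next 2B:
Repeated addition: build up to 2B.
2B: tangent at (14, 6): λ = (3·14² + 1)/(2·6) ≡ 0/12. 12⁻¹ ≡ 8 (mod 19), so λ ≡ 0·8 ≡ 0.
  x = λ² - 14 - 14 = 0 - 28 ≡ 10; y = λ·(14 - 10) - 6 ≡ 13. → (10, 13)
2B = (10, 13).
Finally 3A + 2B:
(11, 8) + (10, 13). λ = (13 - 8)/(10 - 11) ≡ 5/18 mod 19. 18⁻¹ ≡ 18 (mod 19), so λ ≡ 14.
  x = λ² - 11 - 10 = 196 - 21 ≡ 4; y = λ·(11 - 4) - 8 ≡ 14. → (4, 14)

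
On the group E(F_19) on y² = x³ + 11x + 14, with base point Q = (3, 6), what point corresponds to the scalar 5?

Repeated addition: build up to 5Q.
2Q: tangent at (3, 6): λ = (3·3² + 11)/(2·6) ≡ 0/12. 12⁻¹ ≡ 8 (mod 19) since 12·8 = 96 ≡ 1, so λ ≡ 0·8 ≡ 0.
  x = λ² - 3 - 3 = 0 - 6 ≡ 13; y = λ·(3 - 13) - 6 ≡ 13. → (13, 13)
3Q: (13, 13) + (3, 6). λ = (6 - 13)/(3 - 13) ≡ 12/9 mod 19. 9⁻¹ ≡ 17 (mod 19), so λ ≡ 14.
  x = λ² - 13 - 3 = 196 - 16 ≡ 9; y = λ·(13 - 9) - 13 ≡ 5. → (9, 5)
4Q: (9, 5) + (3, 6). λ = (6 - 5)/(3 - 9) ≡ 1/13 mod 19. 13⁻¹ ≡ 3 (mod 19), so λ ≡ 3.
  x = λ² - 9 - 3 = 9 - 12 ≡ 16; y = λ·(9 - 16) - 5 ≡ 12. → (16, 12)
5Q: (16, 12) + (3, 6). λ = (6 - 12)/(3 - 16) ≡ 13/6 mod 19. 6⁻¹ ≡ 16 (mod 19), so λ ≡ 18.
  x = λ² - 16 - 3 = 324 - 19 ≡ 1; y = λ·(16 - 1) - 12 ≡ 11. → (1, 11)

(1, 11)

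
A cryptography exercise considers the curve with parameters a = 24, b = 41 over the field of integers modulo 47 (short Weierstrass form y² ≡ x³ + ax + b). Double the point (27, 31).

tangent at (27, 31): λ = (3·27² + 24)/(2·31) ≡ 2/15. 15⁻¹ ≡ 22 (mod 47) since 15·22 = 330 ≡ 1, so λ ≡ 2·22 ≡ 44.
  x = λ² - 27 - 27 = 1936 - 54 ≡ 2; y = λ·(27 - 2) - 31 ≡ 35. → (2, 35)

(2, 35)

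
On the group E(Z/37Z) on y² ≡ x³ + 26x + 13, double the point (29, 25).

(15, 2)

tangent at (29, 25): λ = (3·29² + 26)/(2·25) ≡ 33/13. 13⁻¹ ≡ 20 (mod 37), so λ ≡ 33·20 ≡ 31.
  x = λ² - 29 - 29 = 961 - 58 ≡ 15; y = λ·(29 - 15) - 25 ≡ 2. → (15, 2)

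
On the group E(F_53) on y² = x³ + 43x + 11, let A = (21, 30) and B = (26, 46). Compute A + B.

(21, 30) + (26, 46). λ = (46 - 30)/(26 - 21) ≡ 16/5 mod 53. 5⁻¹ ≡ 32 (mod 53), so λ ≡ 35.
  x = λ² - 21 - 26 = 1225 - 47 ≡ 12; y = λ·(21 - 12) - 30 ≡ 20. → (12, 20)

(12, 20)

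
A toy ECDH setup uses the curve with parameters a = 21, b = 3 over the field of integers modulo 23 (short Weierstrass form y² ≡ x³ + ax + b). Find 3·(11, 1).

(5, 7)

Write G = (11, 1).
Repeated addition: build up to 3G.
2G: tangent at (11, 1): λ = (3·11² + 21)/(2·1) ≡ 16/2. 2⁻¹ ≡ 12 (mod 23) since 2·12 = 24 ≡ 1, so λ ≡ 16·12 ≡ 8.
  x = λ² - 11 - 11 = 64 - 22 ≡ 19; y = λ·(11 - 19) - 1 ≡ 4. → (19, 4)
3G: (19, 4) + (11, 1). λ = (1 - 4)/(11 - 19) ≡ 20/15 mod 23. 15⁻¹ ≡ 20 (mod 23) since 15·20 = 300 ≡ 1, so λ ≡ 9.
  x = λ² - 19 - 11 = 81 - 30 ≡ 5; y = λ·(19 - 5) - 4 ≡ 7. → (5, 7)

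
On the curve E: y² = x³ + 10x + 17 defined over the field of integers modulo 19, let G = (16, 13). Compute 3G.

Repeated addition: build up to 3G.
2G: tangent at (16, 13): λ = (3·16² + 10)/(2·13) ≡ 18/7. 7⁻¹ ≡ 11 (mod 19) since 7·11 = 77 ≡ 1, so λ ≡ 18·11 ≡ 8.
  x = λ² - 16 - 16 = 64 - 32 ≡ 13; y = λ·(16 - 13) - 13 ≡ 11. → (13, 11)
3G: (13, 11) + (16, 13). λ = (13 - 11)/(16 - 13) ≡ 2/3 mod 19. 3⁻¹ ≡ 13 (mod 19), so λ ≡ 7.
  x = λ² - 13 - 16 = 49 - 29 ≡ 1; y = λ·(13 - 1) - 11 ≡ 16. → (1, 16)

(1, 16)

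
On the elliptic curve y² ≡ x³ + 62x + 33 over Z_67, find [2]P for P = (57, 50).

tangent at (57, 50): λ = (3·57² + 62)/(2·50) ≡ 27/33. 33⁻¹ ≡ 65 (mod 67), so λ ≡ 27·65 ≡ 13.
  x = λ² - 57 - 57 = 169 - 114 ≡ 55; y = λ·(57 - 55) - 50 ≡ 43. → (55, 43)

(55, 43)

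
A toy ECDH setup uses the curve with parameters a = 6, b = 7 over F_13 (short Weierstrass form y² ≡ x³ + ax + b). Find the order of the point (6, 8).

8

2P: tangent at (6, 8): λ = (3·6² + 6)/(2·8) ≡ 10/3. 3⁻¹ ≡ 9 (mod 13) since 3·9 = 27 ≡ 1, so λ ≡ 10·9 ≡ 12.
  x = λ² - 6 - 6 = 144 - 12 ≡ 2; y = λ·(6 - 2) - 8 ≡ 1. → (2, 1)
3P: (2, 1) + (6, 8). λ = (8 - 1)/(6 - 2) ≡ 7/4 mod 13. 4⁻¹ ≡ 10 (mod 13), so λ ≡ 5.
  x = λ² - 2 - 6 = 25 - 8 ≡ 4; y = λ·(2 - 4) - 1 ≡ 2. → (4, 2)
4P: (4, 2) + (6, 8). λ = (8 - 2)/(6 - 4) ≡ 6/2 mod 13. 2⁻¹ ≡ 7 (mod 13) since 2·7 = 14 ≡ 1, so λ ≡ 3.
  x = λ² - 4 - 6 = 9 - 10 ≡ 12; y = λ·(4 - 12) - 2 ≡ 0. → (12, 0)
5P: (12, 0) + (6, 8). λ = (8 - 0)/(6 - 12) ≡ 8/7 mod 13. 7⁻¹ ≡ 2 (mod 13), so λ ≡ 3.
  x = λ² - 12 - 6 = 9 - 18 ≡ 4; y = λ·(12 - 4) - 0 ≡ 11. → (4, 11)
6P: (4, 11) + (6, 8). λ = (8 - 11)/(6 - 4) ≡ 10/2 mod 13. 2⁻¹ ≡ 7 (mod 13) since 2·7 = 14 ≡ 1, so λ ≡ 5.
  x = λ² - 4 - 6 = 25 - 10 ≡ 2; y = λ·(4 - 2) - 11 ≡ 12. → (2, 12)
7P: (2, 12) + (6, 8). λ = (8 - 12)/(6 - 2) ≡ 9/4 mod 13. 4⁻¹ ≡ 10 (mod 13) since 4·10 = 40 ≡ 1, so λ ≡ 12.
  x = λ² - 2 - 6 = 144 - 8 ≡ 6; y = λ·(2 - 6) - 12 ≡ 5. → (6, 5)
8P: (6, 5) + (6, 8): same x and y₁ ≡ -y₂, so the sum is O.
8P = O, so the order is 8.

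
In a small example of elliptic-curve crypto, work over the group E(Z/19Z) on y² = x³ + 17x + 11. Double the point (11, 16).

(16, 3)

tangent at (11, 16): λ = (3·11² + 17)/(2·16) ≡ 0/13. 13⁻¹ ≡ 3 (mod 19) since 13·3 = 39 ≡ 1, so λ ≡ 0·3 ≡ 0.
  x = λ² - 11 - 11 = 0 - 22 ≡ 16; y = λ·(11 - 16) - 16 ≡ 3. → (16, 3)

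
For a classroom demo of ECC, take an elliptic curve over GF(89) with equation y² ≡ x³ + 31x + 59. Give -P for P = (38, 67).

-(38, 67) = (38, -67 mod 89) = (38, 22).

(38, 22)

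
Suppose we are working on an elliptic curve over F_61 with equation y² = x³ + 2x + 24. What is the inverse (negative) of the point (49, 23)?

-(49, 23) = (49, -23 mod 61) = (49, 38).

(49, 38)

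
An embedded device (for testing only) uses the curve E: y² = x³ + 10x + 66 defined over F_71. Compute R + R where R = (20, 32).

tangent at (20, 32): λ = (3·20² + 10)/(2·32) ≡ 3/64. 64⁻¹ ≡ 10 (mod 71), so λ ≡ 3·10 ≡ 30.
  x = λ² - 20 - 20 = 900 - 40 ≡ 8; y = λ·(20 - 8) - 32 ≡ 44. → (8, 44)

(8, 44)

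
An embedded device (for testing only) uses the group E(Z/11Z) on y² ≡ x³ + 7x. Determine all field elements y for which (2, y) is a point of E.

0

x³ + 7x + 0 = 22 ≡ 0 (mod 11).
Only y = 0 satisfies y² ≡ 0.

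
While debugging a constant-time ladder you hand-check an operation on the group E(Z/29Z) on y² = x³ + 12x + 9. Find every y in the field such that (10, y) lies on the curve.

none

x³ + 12x + 9 = 1129 ≡ 27 (mod 29).
27 is a non-residue mod 29; no y exists.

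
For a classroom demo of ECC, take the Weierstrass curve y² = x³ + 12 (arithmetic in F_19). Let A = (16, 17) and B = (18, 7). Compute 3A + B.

O

First 3A:
Repeated addition: build up to 3A.
2A: tangent at (16, 17): λ = (3·16² + 0)/(2·17) ≡ 8/15. 15⁻¹ ≡ 14 (mod 19), so λ ≡ 8·14 ≡ 17.
  x = λ² - 16 - 16 = 289 - 32 ≡ 10; y = λ·(16 - 10) - 17 ≡ 9. → (10, 9)
3A: (10, 9) + (16, 17). λ = (17 - 9)/(16 - 10) ≡ 8/6 mod 19. 6⁻¹ ≡ 16 (mod 19), so λ ≡ 14.
  x = λ² - 10 - 16 = 196 - 26 ≡ 18; y = λ·(10 - 18) - 9 ≡ 12. → (18, 12)
3A = (18, 12).
Finally 3A + B:
(18, 12) + (18, 7): same x and y₁ ≡ -y₂, so the sum is 𝒪.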